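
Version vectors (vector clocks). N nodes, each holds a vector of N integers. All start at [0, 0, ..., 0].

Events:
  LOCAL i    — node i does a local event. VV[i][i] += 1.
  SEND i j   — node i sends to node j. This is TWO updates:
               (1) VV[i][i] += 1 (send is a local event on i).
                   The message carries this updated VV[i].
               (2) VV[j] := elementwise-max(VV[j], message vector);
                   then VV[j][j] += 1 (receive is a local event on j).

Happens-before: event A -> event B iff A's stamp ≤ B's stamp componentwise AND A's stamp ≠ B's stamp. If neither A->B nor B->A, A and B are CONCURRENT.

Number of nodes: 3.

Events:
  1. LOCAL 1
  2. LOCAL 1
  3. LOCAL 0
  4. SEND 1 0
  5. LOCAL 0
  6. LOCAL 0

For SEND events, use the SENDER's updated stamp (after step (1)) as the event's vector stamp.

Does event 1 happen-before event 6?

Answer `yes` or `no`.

Answer: yes

Derivation:
Initial: VV[0]=[0, 0, 0]
Initial: VV[1]=[0, 0, 0]
Initial: VV[2]=[0, 0, 0]
Event 1: LOCAL 1: VV[1][1]++ -> VV[1]=[0, 1, 0]
Event 2: LOCAL 1: VV[1][1]++ -> VV[1]=[0, 2, 0]
Event 3: LOCAL 0: VV[0][0]++ -> VV[0]=[1, 0, 0]
Event 4: SEND 1->0: VV[1][1]++ -> VV[1]=[0, 3, 0], msg_vec=[0, 3, 0]; VV[0]=max(VV[0],msg_vec) then VV[0][0]++ -> VV[0]=[2, 3, 0]
Event 5: LOCAL 0: VV[0][0]++ -> VV[0]=[3, 3, 0]
Event 6: LOCAL 0: VV[0][0]++ -> VV[0]=[4, 3, 0]
Event 1 stamp: [0, 1, 0]
Event 6 stamp: [4, 3, 0]
[0, 1, 0] <= [4, 3, 0]? True. Equal? False. Happens-before: True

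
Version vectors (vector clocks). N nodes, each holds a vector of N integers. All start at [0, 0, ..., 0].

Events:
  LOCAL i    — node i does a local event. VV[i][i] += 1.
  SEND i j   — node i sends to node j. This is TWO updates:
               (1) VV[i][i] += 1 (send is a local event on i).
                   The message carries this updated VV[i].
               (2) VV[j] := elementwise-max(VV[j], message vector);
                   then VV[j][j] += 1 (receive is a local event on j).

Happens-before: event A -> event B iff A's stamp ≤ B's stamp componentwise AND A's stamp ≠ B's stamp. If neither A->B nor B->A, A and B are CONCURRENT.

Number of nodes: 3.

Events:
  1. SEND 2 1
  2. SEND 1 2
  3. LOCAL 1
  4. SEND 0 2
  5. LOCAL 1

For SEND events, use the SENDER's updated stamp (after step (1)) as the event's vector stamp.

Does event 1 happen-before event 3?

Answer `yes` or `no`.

Answer: yes

Derivation:
Initial: VV[0]=[0, 0, 0]
Initial: VV[1]=[0, 0, 0]
Initial: VV[2]=[0, 0, 0]
Event 1: SEND 2->1: VV[2][2]++ -> VV[2]=[0, 0, 1], msg_vec=[0, 0, 1]; VV[1]=max(VV[1],msg_vec) then VV[1][1]++ -> VV[1]=[0, 1, 1]
Event 2: SEND 1->2: VV[1][1]++ -> VV[1]=[0, 2, 1], msg_vec=[0, 2, 1]; VV[2]=max(VV[2],msg_vec) then VV[2][2]++ -> VV[2]=[0, 2, 2]
Event 3: LOCAL 1: VV[1][1]++ -> VV[1]=[0, 3, 1]
Event 4: SEND 0->2: VV[0][0]++ -> VV[0]=[1, 0, 0], msg_vec=[1, 0, 0]; VV[2]=max(VV[2],msg_vec) then VV[2][2]++ -> VV[2]=[1, 2, 3]
Event 5: LOCAL 1: VV[1][1]++ -> VV[1]=[0, 4, 1]
Event 1 stamp: [0, 0, 1]
Event 3 stamp: [0, 3, 1]
[0, 0, 1] <= [0, 3, 1]? True. Equal? False. Happens-before: True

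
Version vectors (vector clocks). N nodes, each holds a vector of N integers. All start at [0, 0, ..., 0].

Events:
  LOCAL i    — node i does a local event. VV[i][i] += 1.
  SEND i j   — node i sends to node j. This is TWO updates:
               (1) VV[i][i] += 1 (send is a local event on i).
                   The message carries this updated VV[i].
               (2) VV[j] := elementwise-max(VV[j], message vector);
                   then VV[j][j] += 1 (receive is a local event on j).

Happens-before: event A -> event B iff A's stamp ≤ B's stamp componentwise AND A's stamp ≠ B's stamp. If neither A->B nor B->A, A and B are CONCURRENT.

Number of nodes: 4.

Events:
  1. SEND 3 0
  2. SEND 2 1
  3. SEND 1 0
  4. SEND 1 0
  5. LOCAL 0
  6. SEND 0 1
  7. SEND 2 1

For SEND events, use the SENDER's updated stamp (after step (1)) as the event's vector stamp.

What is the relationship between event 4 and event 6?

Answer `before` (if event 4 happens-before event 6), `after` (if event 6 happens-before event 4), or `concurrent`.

Initial: VV[0]=[0, 0, 0, 0]
Initial: VV[1]=[0, 0, 0, 0]
Initial: VV[2]=[0, 0, 0, 0]
Initial: VV[3]=[0, 0, 0, 0]
Event 1: SEND 3->0: VV[3][3]++ -> VV[3]=[0, 0, 0, 1], msg_vec=[0, 0, 0, 1]; VV[0]=max(VV[0],msg_vec) then VV[0][0]++ -> VV[0]=[1, 0, 0, 1]
Event 2: SEND 2->1: VV[2][2]++ -> VV[2]=[0, 0, 1, 0], msg_vec=[0, 0, 1, 0]; VV[1]=max(VV[1],msg_vec) then VV[1][1]++ -> VV[1]=[0, 1, 1, 0]
Event 3: SEND 1->0: VV[1][1]++ -> VV[1]=[0, 2, 1, 0], msg_vec=[0, 2, 1, 0]; VV[0]=max(VV[0],msg_vec) then VV[0][0]++ -> VV[0]=[2, 2, 1, 1]
Event 4: SEND 1->0: VV[1][1]++ -> VV[1]=[0, 3, 1, 0], msg_vec=[0, 3, 1, 0]; VV[0]=max(VV[0],msg_vec) then VV[0][0]++ -> VV[0]=[3, 3, 1, 1]
Event 5: LOCAL 0: VV[0][0]++ -> VV[0]=[4, 3, 1, 1]
Event 6: SEND 0->1: VV[0][0]++ -> VV[0]=[5, 3, 1, 1], msg_vec=[5, 3, 1, 1]; VV[1]=max(VV[1],msg_vec) then VV[1][1]++ -> VV[1]=[5, 4, 1, 1]
Event 7: SEND 2->1: VV[2][2]++ -> VV[2]=[0, 0, 2, 0], msg_vec=[0, 0, 2, 0]; VV[1]=max(VV[1],msg_vec) then VV[1][1]++ -> VV[1]=[5, 5, 2, 1]
Event 4 stamp: [0, 3, 1, 0]
Event 6 stamp: [5, 3, 1, 1]
[0, 3, 1, 0] <= [5, 3, 1, 1]? True
[5, 3, 1, 1] <= [0, 3, 1, 0]? False
Relation: before

Answer: before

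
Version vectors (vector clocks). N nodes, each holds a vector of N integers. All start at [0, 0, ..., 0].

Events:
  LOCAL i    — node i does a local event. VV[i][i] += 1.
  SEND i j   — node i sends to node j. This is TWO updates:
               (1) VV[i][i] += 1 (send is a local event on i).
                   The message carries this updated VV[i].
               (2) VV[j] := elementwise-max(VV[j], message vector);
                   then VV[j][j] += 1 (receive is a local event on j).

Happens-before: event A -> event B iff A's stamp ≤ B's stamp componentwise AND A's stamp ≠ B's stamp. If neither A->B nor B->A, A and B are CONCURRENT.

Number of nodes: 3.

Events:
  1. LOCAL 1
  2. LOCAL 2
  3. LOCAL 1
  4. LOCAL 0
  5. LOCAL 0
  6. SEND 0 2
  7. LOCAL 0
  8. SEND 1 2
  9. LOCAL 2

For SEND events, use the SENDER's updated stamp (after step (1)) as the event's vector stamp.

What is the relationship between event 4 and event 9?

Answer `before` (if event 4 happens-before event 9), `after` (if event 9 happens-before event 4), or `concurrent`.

Initial: VV[0]=[0, 0, 0]
Initial: VV[1]=[0, 0, 0]
Initial: VV[2]=[0, 0, 0]
Event 1: LOCAL 1: VV[1][1]++ -> VV[1]=[0, 1, 0]
Event 2: LOCAL 2: VV[2][2]++ -> VV[2]=[0, 0, 1]
Event 3: LOCAL 1: VV[1][1]++ -> VV[1]=[0, 2, 0]
Event 4: LOCAL 0: VV[0][0]++ -> VV[0]=[1, 0, 0]
Event 5: LOCAL 0: VV[0][0]++ -> VV[0]=[2, 0, 0]
Event 6: SEND 0->2: VV[0][0]++ -> VV[0]=[3, 0, 0], msg_vec=[3, 0, 0]; VV[2]=max(VV[2],msg_vec) then VV[2][2]++ -> VV[2]=[3, 0, 2]
Event 7: LOCAL 0: VV[0][0]++ -> VV[0]=[4, 0, 0]
Event 8: SEND 1->2: VV[1][1]++ -> VV[1]=[0, 3, 0], msg_vec=[0, 3, 0]; VV[2]=max(VV[2],msg_vec) then VV[2][2]++ -> VV[2]=[3, 3, 3]
Event 9: LOCAL 2: VV[2][2]++ -> VV[2]=[3, 3, 4]
Event 4 stamp: [1, 0, 0]
Event 9 stamp: [3, 3, 4]
[1, 0, 0] <= [3, 3, 4]? True
[3, 3, 4] <= [1, 0, 0]? False
Relation: before

Answer: before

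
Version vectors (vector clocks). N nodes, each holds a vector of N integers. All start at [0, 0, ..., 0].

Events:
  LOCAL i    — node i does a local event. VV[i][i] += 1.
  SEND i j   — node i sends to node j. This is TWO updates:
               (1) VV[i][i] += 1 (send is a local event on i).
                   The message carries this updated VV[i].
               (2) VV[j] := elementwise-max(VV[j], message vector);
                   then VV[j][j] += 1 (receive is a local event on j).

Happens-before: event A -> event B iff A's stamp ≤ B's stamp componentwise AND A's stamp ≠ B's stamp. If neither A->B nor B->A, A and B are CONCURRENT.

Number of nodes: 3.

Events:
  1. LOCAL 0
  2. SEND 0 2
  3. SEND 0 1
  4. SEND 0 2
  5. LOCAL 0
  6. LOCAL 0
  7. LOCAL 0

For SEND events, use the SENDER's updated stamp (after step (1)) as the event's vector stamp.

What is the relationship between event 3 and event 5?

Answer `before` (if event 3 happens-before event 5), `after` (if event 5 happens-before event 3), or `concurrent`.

Initial: VV[0]=[0, 0, 0]
Initial: VV[1]=[0, 0, 0]
Initial: VV[2]=[0, 0, 0]
Event 1: LOCAL 0: VV[0][0]++ -> VV[0]=[1, 0, 0]
Event 2: SEND 0->2: VV[0][0]++ -> VV[0]=[2, 0, 0], msg_vec=[2, 0, 0]; VV[2]=max(VV[2],msg_vec) then VV[2][2]++ -> VV[2]=[2, 0, 1]
Event 3: SEND 0->1: VV[0][0]++ -> VV[0]=[3, 0, 0], msg_vec=[3, 0, 0]; VV[1]=max(VV[1],msg_vec) then VV[1][1]++ -> VV[1]=[3, 1, 0]
Event 4: SEND 0->2: VV[0][0]++ -> VV[0]=[4, 0, 0], msg_vec=[4, 0, 0]; VV[2]=max(VV[2],msg_vec) then VV[2][2]++ -> VV[2]=[4, 0, 2]
Event 5: LOCAL 0: VV[0][0]++ -> VV[0]=[5, 0, 0]
Event 6: LOCAL 0: VV[0][0]++ -> VV[0]=[6, 0, 0]
Event 7: LOCAL 0: VV[0][0]++ -> VV[0]=[7, 0, 0]
Event 3 stamp: [3, 0, 0]
Event 5 stamp: [5, 0, 0]
[3, 0, 0] <= [5, 0, 0]? True
[5, 0, 0] <= [3, 0, 0]? False
Relation: before

Answer: before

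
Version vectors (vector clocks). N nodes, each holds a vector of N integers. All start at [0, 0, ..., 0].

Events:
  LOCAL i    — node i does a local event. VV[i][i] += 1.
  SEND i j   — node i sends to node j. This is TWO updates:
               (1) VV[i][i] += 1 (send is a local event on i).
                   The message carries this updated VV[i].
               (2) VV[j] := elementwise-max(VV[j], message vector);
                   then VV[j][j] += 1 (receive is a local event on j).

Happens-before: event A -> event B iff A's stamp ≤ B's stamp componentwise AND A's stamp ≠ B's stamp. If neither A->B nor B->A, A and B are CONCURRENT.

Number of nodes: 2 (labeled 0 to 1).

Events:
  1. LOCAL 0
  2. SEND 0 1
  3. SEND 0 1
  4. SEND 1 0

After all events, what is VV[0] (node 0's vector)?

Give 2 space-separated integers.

Initial: VV[0]=[0, 0]
Initial: VV[1]=[0, 0]
Event 1: LOCAL 0: VV[0][0]++ -> VV[0]=[1, 0]
Event 2: SEND 0->1: VV[0][0]++ -> VV[0]=[2, 0], msg_vec=[2, 0]; VV[1]=max(VV[1],msg_vec) then VV[1][1]++ -> VV[1]=[2, 1]
Event 3: SEND 0->1: VV[0][0]++ -> VV[0]=[3, 0], msg_vec=[3, 0]; VV[1]=max(VV[1],msg_vec) then VV[1][1]++ -> VV[1]=[3, 2]
Event 4: SEND 1->0: VV[1][1]++ -> VV[1]=[3, 3], msg_vec=[3, 3]; VV[0]=max(VV[0],msg_vec) then VV[0][0]++ -> VV[0]=[4, 3]
Final vectors: VV[0]=[4, 3]; VV[1]=[3, 3]

Answer: 4 3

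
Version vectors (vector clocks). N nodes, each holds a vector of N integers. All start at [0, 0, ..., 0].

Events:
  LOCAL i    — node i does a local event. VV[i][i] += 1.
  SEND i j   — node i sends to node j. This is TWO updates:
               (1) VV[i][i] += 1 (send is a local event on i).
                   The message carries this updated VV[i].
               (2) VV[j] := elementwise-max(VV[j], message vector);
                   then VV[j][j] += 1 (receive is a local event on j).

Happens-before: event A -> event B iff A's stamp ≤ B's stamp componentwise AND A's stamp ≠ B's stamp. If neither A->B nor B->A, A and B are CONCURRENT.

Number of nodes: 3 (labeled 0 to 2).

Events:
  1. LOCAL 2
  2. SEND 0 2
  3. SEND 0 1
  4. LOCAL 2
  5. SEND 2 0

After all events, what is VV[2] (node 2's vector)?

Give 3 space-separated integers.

Answer: 1 0 4

Derivation:
Initial: VV[0]=[0, 0, 0]
Initial: VV[1]=[0, 0, 0]
Initial: VV[2]=[0, 0, 0]
Event 1: LOCAL 2: VV[2][2]++ -> VV[2]=[0, 0, 1]
Event 2: SEND 0->2: VV[0][0]++ -> VV[0]=[1, 0, 0], msg_vec=[1, 0, 0]; VV[2]=max(VV[2],msg_vec) then VV[2][2]++ -> VV[2]=[1, 0, 2]
Event 3: SEND 0->1: VV[0][0]++ -> VV[0]=[2, 0, 0], msg_vec=[2, 0, 0]; VV[1]=max(VV[1],msg_vec) then VV[1][1]++ -> VV[1]=[2, 1, 0]
Event 4: LOCAL 2: VV[2][2]++ -> VV[2]=[1, 0, 3]
Event 5: SEND 2->0: VV[2][2]++ -> VV[2]=[1, 0, 4], msg_vec=[1, 0, 4]; VV[0]=max(VV[0],msg_vec) then VV[0][0]++ -> VV[0]=[3, 0, 4]
Final vectors: VV[0]=[3, 0, 4]; VV[1]=[2, 1, 0]; VV[2]=[1, 0, 4]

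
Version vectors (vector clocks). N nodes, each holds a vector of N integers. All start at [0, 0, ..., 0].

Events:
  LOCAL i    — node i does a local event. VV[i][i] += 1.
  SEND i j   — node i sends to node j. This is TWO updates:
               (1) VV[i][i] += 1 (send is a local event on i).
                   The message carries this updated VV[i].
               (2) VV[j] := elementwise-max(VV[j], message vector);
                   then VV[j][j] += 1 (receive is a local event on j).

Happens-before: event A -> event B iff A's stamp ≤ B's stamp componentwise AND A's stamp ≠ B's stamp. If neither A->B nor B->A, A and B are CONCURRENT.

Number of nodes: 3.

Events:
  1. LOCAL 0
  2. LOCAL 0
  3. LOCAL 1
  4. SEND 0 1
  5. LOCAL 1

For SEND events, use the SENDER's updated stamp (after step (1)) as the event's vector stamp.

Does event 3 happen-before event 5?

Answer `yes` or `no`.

Initial: VV[0]=[0, 0, 0]
Initial: VV[1]=[0, 0, 0]
Initial: VV[2]=[0, 0, 0]
Event 1: LOCAL 0: VV[0][0]++ -> VV[0]=[1, 0, 0]
Event 2: LOCAL 0: VV[0][0]++ -> VV[0]=[2, 0, 0]
Event 3: LOCAL 1: VV[1][1]++ -> VV[1]=[0, 1, 0]
Event 4: SEND 0->1: VV[0][0]++ -> VV[0]=[3, 0, 0], msg_vec=[3, 0, 0]; VV[1]=max(VV[1],msg_vec) then VV[1][1]++ -> VV[1]=[3, 2, 0]
Event 5: LOCAL 1: VV[1][1]++ -> VV[1]=[3, 3, 0]
Event 3 stamp: [0, 1, 0]
Event 5 stamp: [3, 3, 0]
[0, 1, 0] <= [3, 3, 0]? True. Equal? False. Happens-before: True

Answer: yes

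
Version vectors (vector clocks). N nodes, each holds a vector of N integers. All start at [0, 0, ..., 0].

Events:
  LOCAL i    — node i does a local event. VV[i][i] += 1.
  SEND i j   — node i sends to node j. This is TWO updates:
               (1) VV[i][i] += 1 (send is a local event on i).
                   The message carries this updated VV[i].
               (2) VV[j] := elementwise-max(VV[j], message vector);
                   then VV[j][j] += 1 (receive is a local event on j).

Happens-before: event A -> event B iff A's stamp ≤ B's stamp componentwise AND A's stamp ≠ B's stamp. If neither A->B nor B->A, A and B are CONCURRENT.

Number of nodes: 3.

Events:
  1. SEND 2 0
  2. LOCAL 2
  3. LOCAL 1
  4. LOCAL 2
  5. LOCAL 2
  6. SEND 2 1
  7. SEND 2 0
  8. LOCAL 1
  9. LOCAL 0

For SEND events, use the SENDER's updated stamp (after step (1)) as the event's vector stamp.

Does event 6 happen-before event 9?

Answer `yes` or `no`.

Answer: yes

Derivation:
Initial: VV[0]=[0, 0, 0]
Initial: VV[1]=[0, 0, 0]
Initial: VV[2]=[0, 0, 0]
Event 1: SEND 2->0: VV[2][2]++ -> VV[2]=[0, 0, 1], msg_vec=[0, 0, 1]; VV[0]=max(VV[0],msg_vec) then VV[0][0]++ -> VV[0]=[1, 0, 1]
Event 2: LOCAL 2: VV[2][2]++ -> VV[2]=[0, 0, 2]
Event 3: LOCAL 1: VV[1][1]++ -> VV[1]=[0, 1, 0]
Event 4: LOCAL 2: VV[2][2]++ -> VV[2]=[0, 0, 3]
Event 5: LOCAL 2: VV[2][2]++ -> VV[2]=[0, 0, 4]
Event 6: SEND 2->1: VV[2][2]++ -> VV[2]=[0, 0, 5], msg_vec=[0, 0, 5]; VV[1]=max(VV[1],msg_vec) then VV[1][1]++ -> VV[1]=[0, 2, 5]
Event 7: SEND 2->0: VV[2][2]++ -> VV[2]=[0, 0, 6], msg_vec=[0, 0, 6]; VV[0]=max(VV[0],msg_vec) then VV[0][0]++ -> VV[0]=[2, 0, 6]
Event 8: LOCAL 1: VV[1][1]++ -> VV[1]=[0, 3, 5]
Event 9: LOCAL 0: VV[0][0]++ -> VV[0]=[3, 0, 6]
Event 6 stamp: [0, 0, 5]
Event 9 stamp: [3, 0, 6]
[0, 0, 5] <= [3, 0, 6]? True. Equal? False. Happens-before: True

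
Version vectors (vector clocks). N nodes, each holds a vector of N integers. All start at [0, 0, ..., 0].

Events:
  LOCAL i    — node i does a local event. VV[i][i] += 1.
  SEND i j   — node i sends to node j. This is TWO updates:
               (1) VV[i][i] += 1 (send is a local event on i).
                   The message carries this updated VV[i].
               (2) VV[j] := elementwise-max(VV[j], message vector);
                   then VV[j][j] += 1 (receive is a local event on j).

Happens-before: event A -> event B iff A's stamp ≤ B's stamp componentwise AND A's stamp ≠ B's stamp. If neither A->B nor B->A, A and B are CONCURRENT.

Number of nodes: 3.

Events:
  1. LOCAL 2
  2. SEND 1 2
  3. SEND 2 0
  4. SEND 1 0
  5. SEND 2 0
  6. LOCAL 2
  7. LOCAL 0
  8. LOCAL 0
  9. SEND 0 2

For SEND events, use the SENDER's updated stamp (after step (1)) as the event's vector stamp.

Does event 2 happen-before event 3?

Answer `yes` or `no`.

Answer: yes

Derivation:
Initial: VV[0]=[0, 0, 0]
Initial: VV[1]=[0, 0, 0]
Initial: VV[2]=[0, 0, 0]
Event 1: LOCAL 2: VV[2][2]++ -> VV[2]=[0, 0, 1]
Event 2: SEND 1->2: VV[1][1]++ -> VV[1]=[0, 1, 0], msg_vec=[0, 1, 0]; VV[2]=max(VV[2],msg_vec) then VV[2][2]++ -> VV[2]=[0, 1, 2]
Event 3: SEND 2->0: VV[2][2]++ -> VV[2]=[0, 1, 3], msg_vec=[0, 1, 3]; VV[0]=max(VV[0],msg_vec) then VV[0][0]++ -> VV[0]=[1, 1, 3]
Event 4: SEND 1->0: VV[1][1]++ -> VV[1]=[0, 2, 0], msg_vec=[0, 2, 0]; VV[0]=max(VV[0],msg_vec) then VV[0][0]++ -> VV[0]=[2, 2, 3]
Event 5: SEND 2->0: VV[2][2]++ -> VV[2]=[0, 1, 4], msg_vec=[0, 1, 4]; VV[0]=max(VV[0],msg_vec) then VV[0][0]++ -> VV[0]=[3, 2, 4]
Event 6: LOCAL 2: VV[2][2]++ -> VV[2]=[0, 1, 5]
Event 7: LOCAL 0: VV[0][0]++ -> VV[0]=[4, 2, 4]
Event 8: LOCAL 0: VV[0][0]++ -> VV[0]=[5, 2, 4]
Event 9: SEND 0->2: VV[0][0]++ -> VV[0]=[6, 2, 4], msg_vec=[6, 2, 4]; VV[2]=max(VV[2],msg_vec) then VV[2][2]++ -> VV[2]=[6, 2, 6]
Event 2 stamp: [0, 1, 0]
Event 3 stamp: [0, 1, 3]
[0, 1, 0] <= [0, 1, 3]? True. Equal? False. Happens-before: True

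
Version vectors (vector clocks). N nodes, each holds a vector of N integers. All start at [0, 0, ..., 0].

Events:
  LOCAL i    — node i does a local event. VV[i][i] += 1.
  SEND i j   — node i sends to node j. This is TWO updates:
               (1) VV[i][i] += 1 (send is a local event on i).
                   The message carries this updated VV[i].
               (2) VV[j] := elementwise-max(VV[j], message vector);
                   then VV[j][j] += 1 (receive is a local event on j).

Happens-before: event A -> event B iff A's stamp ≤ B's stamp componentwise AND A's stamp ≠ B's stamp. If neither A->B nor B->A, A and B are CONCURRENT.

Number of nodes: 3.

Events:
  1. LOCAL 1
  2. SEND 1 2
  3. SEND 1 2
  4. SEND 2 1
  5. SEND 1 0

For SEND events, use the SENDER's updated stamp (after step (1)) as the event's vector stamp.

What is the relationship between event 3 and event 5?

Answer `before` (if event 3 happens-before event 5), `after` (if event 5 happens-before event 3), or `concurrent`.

Answer: before

Derivation:
Initial: VV[0]=[0, 0, 0]
Initial: VV[1]=[0, 0, 0]
Initial: VV[2]=[0, 0, 0]
Event 1: LOCAL 1: VV[1][1]++ -> VV[1]=[0, 1, 0]
Event 2: SEND 1->2: VV[1][1]++ -> VV[1]=[0, 2, 0], msg_vec=[0, 2, 0]; VV[2]=max(VV[2],msg_vec) then VV[2][2]++ -> VV[2]=[0, 2, 1]
Event 3: SEND 1->2: VV[1][1]++ -> VV[1]=[0, 3, 0], msg_vec=[0, 3, 0]; VV[2]=max(VV[2],msg_vec) then VV[2][2]++ -> VV[2]=[0, 3, 2]
Event 4: SEND 2->1: VV[2][2]++ -> VV[2]=[0, 3, 3], msg_vec=[0, 3, 3]; VV[1]=max(VV[1],msg_vec) then VV[1][1]++ -> VV[1]=[0, 4, 3]
Event 5: SEND 1->0: VV[1][1]++ -> VV[1]=[0, 5, 3], msg_vec=[0, 5, 3]; VV[0]=max(VV[0],msg_vec) then VV[0][0]++ -> VV[0]=[1, 5, 3]
Event 3 stamp: [0, 3, 0]
Event 5 stamp: [0, 5, 3]
[0, 3, 0] <= [0, 5, 3]? True
[0, 5, 3] <= [0, 3, 0]? False
Relation: before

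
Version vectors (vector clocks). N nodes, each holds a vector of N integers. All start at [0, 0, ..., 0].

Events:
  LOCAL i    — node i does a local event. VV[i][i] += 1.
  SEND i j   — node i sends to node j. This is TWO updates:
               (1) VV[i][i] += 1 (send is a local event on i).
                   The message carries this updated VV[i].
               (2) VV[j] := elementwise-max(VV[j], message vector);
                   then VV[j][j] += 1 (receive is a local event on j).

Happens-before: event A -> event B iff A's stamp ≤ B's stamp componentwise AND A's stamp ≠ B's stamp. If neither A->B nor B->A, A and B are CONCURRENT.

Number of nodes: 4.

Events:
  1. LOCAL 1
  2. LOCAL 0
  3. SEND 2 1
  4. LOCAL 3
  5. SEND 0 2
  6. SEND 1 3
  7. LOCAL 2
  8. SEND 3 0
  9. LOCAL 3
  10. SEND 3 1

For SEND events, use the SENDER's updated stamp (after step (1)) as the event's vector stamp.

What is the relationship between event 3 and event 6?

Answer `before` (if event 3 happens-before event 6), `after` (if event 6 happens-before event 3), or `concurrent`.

Answer: before

Derivation:
Initial: VV[0]=[0, 0, 0, 0]
Initial: VV[1]=[0, 0, 0, 0]
Initial: VV[2]=[0, 0, 0, 0]
Initial: VV[3]=[0, 0, 0, 0]
Event 1: LOCAL 1: VV[1][1]++ -> VV[1]=[0, 1, 0, 0]
Event 2: LOCAL 0: VV[0][0]++ -> VV[0]=[1, 0, 0, 0]
Event 3: SEND 2->1: VV[2][2]++ -> VV[2]=[0, 0, 1, 0], msg_vec=[0, 0, 1, 0]; VV[1]=max(VV[1],msg_vec) then VV[1][1]++ -> VV[1]=[0, 2, 1, 0]
Event 4: LOCAL 3: VV[3][3]++ -> VV[3]=[0, 0, 0, 1]
Event 5: SEND 0->2: VV[0][0]++ -> VV[0]=[2, 0, 0, 0], msg_vec=[2, 0, 0, 0]; VV[2]=max(VV[2],msg_vec) then VV[2][2]++ -> VV[2]=[2, 0, 2, 0]
Event 6: SEND 1->3: VV[1][1]++ -> VV[1]=[0, 3, 1, 0], msg_vec=[0, 3, 1, 0]; VV[3]=max(VV[3],msg_vec) then VV[3][3]++ -> VV[3]=[0, 3, 1, 2]
Event 7: LOCAL 2: VV[2][2]++ -> VV[2]=[2, 0, 3, 0]
Event 8: SEND 3->0: VV[3][3]++ -> VV[3]=[0, 3, 1, 3], msg_vec=[0, 3, 1, 3]; VV[0]=max(VV[0],msg_vec) then VV[0][0]++ -> VV[0]=[3, 3, 1, 3]
Event 9: LOCAL 3: VV[3][3]++ -> VV[3]=[0, 3, 1, 4]
Event 10: SEND 3->1: VV[3][3]++ -> VV[3]=[0, 3, 1, 5], msg_vec=[0, 3, 1, 5]; VV[1]=max(VV[1],msg_vec) then VV[1][1]++ -> VV[1]=[0, 4, 1, 5]
Event 3 stamp: [0, 0, 1, 0]
Event 6 stamp: [0, 3, 1, 0]
[0, 0, 1, 0] <= [0, 3, 1, 0]? True
[0, 3, 1, 0] <= [0, 0, 1, 0]? False
Relation: before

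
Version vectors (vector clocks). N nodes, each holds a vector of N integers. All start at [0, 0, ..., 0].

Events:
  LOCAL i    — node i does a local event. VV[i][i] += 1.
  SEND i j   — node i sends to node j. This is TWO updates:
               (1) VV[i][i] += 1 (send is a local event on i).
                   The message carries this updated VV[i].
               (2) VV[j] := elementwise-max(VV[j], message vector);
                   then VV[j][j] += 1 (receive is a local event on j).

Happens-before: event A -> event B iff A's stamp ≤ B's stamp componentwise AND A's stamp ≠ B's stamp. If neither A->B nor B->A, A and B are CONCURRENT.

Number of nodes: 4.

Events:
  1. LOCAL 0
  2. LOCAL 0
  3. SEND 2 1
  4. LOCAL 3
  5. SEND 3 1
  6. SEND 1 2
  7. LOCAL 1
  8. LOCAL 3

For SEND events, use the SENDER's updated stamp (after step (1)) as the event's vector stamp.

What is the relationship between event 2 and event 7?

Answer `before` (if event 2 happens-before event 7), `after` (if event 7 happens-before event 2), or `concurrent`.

Initial: VV[0]=[0, 0, 0, 0]
Initial: VV[1]=[0, 0, 0, 0]
Initial: VV[2]=[0, 0, 0, 0]
Initial: VV[3]=[0, 0, 0, 0]
Event 1: LOCAL 0: VV[0][0]++ -> VV[0]=[1, 0, 0, 0]
Event 2: LOCAL 0: VV[0][0]++ -> VV[0]=[2, 0, 0, 0]
Event 3: SEND 2->1: VV[2][2]++ -> VV[2]=[0, 0, 1, 0], msg_vec=[0, 0, 1, 0]; VV[1]=max(VV[1],msg_vec) then VV[1][1]++ -> VV[1]=[0, 1, 1, 0]
Event 4: LOCAL 3: VV[3][3]++ -> VV[3]=[0, 0, 0, 1]
Event 5: SEND 3->1: VV[3][3]++ -> VV[3]=[0, 0, 0, 2], msg_vec=[0, 0, 0, 2]; VV[1]=max(VV[1],msg_vec) then VV[1][1]++ -> VV[1]=[0, 2, 1, 2]
Event 6: SEND 1->2: VV[1][1]++ -> VV[1]=[0, 3, 1, 2], msg_vec=[0, 3, 1, 2]; VV[2]=max(VV[2],msg_vec) then VV[2][2]++ -> VV[2]=[0, 3, 2, 2]
Event 7: LOCAL 1: VV[1][1]++ -> VV[1]=[0, 4, 1, 2]
Event 8: LOCAL 3: VV[3][3]++ -> VV[3]=[0, 0, 0, 3]
Event 2 stamp: [2, 0, 0, 0]
Event 7 stamp: [0, 4, 1, 2]
[2, 0, 0, 0] <= [0, 4, 1, 2]? False
[0, 4, 1, 2] <= [2, 0, 0, 0]? False
Relation: concurrent

Answer: concurrent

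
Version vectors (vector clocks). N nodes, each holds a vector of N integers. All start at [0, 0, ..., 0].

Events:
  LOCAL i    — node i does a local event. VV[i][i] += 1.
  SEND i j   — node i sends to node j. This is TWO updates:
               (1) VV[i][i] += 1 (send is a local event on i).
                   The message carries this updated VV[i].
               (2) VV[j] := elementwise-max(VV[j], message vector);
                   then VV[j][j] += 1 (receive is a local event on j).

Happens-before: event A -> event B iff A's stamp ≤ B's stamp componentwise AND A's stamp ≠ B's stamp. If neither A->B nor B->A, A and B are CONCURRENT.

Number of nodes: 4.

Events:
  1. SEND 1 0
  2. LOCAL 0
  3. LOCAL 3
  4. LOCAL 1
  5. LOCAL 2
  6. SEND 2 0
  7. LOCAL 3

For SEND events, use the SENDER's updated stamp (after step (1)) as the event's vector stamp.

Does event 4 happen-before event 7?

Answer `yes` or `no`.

Answer: no

Derivation:
Initial: VV[0]=[0, 0, 0, 0]
Initial: VV[1]=[0, 0, 0, 0]
Initial: VV[2]=[0, 0, 0, 0]
Initial: VV[3]=[0, 0, 0, 0]
Event 1: SEND 1->0: VV[1][1]++ -> VV[1]=[0, 1, 0, 0], msg_vec=[0, 1, 0, 0]; VV[0]=max(VV[0],msg_vec) then VV[0][0]++ -> VV[0]=[1, 1, 0, 0]
Event 2: LOCAL 0: VV[0][0]++ -> VV[0]=[2, 1, 0, 0]
Event 3: LOCAL 3: VV[3][3]++ -> VV[3]=[0, 0, 0, 1]
Event 4: LOCAL 1: VV[1][1]++ -> VV[1]=[0, 2, 0, 0]
Event 5: LOCAL 2: VV[2][2]++ -> VV[2]=[0, 0, 1, 0]
Event 6: SEND 2->0: VV[2][2]++ -> VV[2]=[0, 0, 2, 0], msg_vec=[0, 0, 2, 0]; VV[0]=max(VV[0],msg_vec) then VV[0][0]++ -> VV[0]=[3, 1, 2, 0]
Event 7: LOCAL 3: VV[3][3]++ -> VV[3]=[0, 0, 0, 2]
Event 4 stamp: [0, 2, 0, 0]
Event 7 stamp: [0, 0, 0, 2]
[0, 2, 0, 0] <= [0, 0, 0, 2]? False. Equal? False. Happens-before: False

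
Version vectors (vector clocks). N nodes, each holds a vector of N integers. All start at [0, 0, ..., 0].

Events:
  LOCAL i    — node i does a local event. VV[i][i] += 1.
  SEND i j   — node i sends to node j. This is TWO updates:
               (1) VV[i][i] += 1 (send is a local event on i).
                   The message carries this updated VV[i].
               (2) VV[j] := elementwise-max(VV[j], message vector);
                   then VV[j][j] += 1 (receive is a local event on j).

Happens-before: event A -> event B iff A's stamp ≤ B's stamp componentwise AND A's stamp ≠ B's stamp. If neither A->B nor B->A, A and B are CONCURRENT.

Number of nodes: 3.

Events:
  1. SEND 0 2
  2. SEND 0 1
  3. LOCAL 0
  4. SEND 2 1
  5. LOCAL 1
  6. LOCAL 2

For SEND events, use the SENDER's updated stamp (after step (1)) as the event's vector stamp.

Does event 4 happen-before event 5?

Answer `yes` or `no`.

Answer: yes

Derivation:
Initial: VV[0]=[0, 0, 0]
Initial: VV[1]=[0, 0, 0]
Initial: VV[2]=[0, 0, 0]
Event 1: SEND 0->2: VV[0][0]++ -> VV[0]=[1, 0, 0], msg_vec=[1, 0, 0]; VV[2]=max(VV[2],msg_vec) then VV[2][2]++ -> VV[2]=[1, 0, 1]
Event 2: SEND 0->1: VV[0][0]++ -> VV[0]=[2, 0, 0], msg_vec=[2, 0, 0]; VV[1]=max(VV[1],msg_vec) then VV[1][1]++ -> VV[1]=[2, 1, 0]
Event 3: LOCAL 0: VV[0][0]++ -> VV[0]=[3, 0, 0]
Event 4: SEND 2->1: VV[2][2]++ -> VV[2]=[1, 0, 2], msg_vec=[1, 0, 2]; VV[1]=max(VV[1],msg_vec) then VV[1][1]++ -> VV[1]=[2, 2, 2]
Event 5: LOCAL 1: VV[1][1]++ -> VV[1]=[2, 3, 2]
Event 6: LOCAL 2: VV[2][2]++ -> VV[2]=[1, 0, 3]
Event 4 stamp: [1, 0, 2]
Event 5 stamp: [2, 3, 2]
[1, 0, 2] <= [2, 3, 2]? True. Equal? False. Happens-before: True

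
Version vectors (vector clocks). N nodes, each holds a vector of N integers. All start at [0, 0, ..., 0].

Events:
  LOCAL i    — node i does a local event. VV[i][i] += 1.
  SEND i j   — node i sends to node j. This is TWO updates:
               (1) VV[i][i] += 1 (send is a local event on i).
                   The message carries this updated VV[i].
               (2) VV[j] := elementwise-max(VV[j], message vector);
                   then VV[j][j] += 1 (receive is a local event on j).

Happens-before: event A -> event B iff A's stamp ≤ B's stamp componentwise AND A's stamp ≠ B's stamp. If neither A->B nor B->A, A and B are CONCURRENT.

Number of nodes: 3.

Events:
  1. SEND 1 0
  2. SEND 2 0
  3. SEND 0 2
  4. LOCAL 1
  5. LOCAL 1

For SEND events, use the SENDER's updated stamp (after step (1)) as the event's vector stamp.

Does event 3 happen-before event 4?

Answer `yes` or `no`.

Answer: no

Derivation:
Initial: VV[0]=[0, 0, 0]
Initial: VV[1]=[0, 0, 0]
Initial: VV[2]=[0, 0, 0]
Event 1: SEND 1->0: VV[1][1]++ -> VV[1]=[0, 1, 0], msg_vec=[0, 1, 0]; VV[0]=max(VV[0],msg_vec) then VV[0][0]++ -> VV[0]=[1, 1, 0]
Event 2: SEND 2->0: VV[2][2]++ -> VV[2]=[0, 0, 1], msg_vec=[0, 0, 1]; VV[0]=max(VV[0],msg_vec) then VV[0][0]++ -> VV[0]=[2, 1, 1]
Event 3: SEND 0->2: VV[0][0]++ -> VV[0]=[3, 1, 1], msg_vec=[3, 1, 1]; VV[2]=max(VV[2],msg_vec) then VV[2][2]++ -> VV[2]=[3, 1, 2]
Event 4: LOCAL 1: VV[1][1]++ -> VV[1]=[0, 2, 0]
Event 5: LOCAL 1: VV[1][1]++ -> VV[1]=[0, 3, 0]
Event 3 stamp: [3, 1, 1]
Event 4 stamp: [0, 2, 0]
[3, 1, 1] <= [0, 2, 0]? False. Equal? False. Happens-before: False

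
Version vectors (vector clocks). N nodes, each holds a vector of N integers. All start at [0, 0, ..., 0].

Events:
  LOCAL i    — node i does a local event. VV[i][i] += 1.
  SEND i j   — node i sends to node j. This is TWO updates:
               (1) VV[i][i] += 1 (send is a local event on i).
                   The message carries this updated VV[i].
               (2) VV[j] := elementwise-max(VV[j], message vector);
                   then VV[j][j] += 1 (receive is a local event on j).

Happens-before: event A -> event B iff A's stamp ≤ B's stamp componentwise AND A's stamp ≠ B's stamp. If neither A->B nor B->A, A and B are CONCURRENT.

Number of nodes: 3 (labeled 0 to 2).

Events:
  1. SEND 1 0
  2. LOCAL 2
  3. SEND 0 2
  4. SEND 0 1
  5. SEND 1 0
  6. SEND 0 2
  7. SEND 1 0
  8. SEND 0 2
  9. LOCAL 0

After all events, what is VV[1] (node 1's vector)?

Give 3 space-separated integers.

Answer: 3 4 0

Derivation:
Initial: VV[0]=[0, 0, 0]
Initial: VV[1]=[0, 0, 0]
Initial: VV[2]=[0, 0, 0]
Event 1: SEND 1->0: VV[1][1]++ -> VV[1]=[0, 1, 0], msg_vec=[0, 1, 0]; VV[0]=max(VV[0],msg_vec) then VV[0][0]++ -> VV[0]=[1, 1, 0]
Event 2: LOCAL 2: VV[2][2]++ -> VV[2]=[0, 0, 1]
Event 3: SEND 0->2: VV[0][0]++ -> VV[0]=[2, 1, 0], msg_vec=[2, 1, 0]; VV[2]=max(VV[2],msg_vec) then VV[2][2]++ -> VV[2]=[2, 1, 2]
Event 4: SEND 0->1: VV[0][0]++ -> VV[0]=[3, 1, 0], msg_vec=[3, 1, 0]; VV[1]=max(VV[1],msg_vec) then VV[1][1]++ -> VV[1]=[3, 2, 0]
Event 5: SEND 1->0: VV[1][1]++ -> VV[1]=[3, 3, 0], msg_vec=[3, 3, 0]; VV[0]=max(VV[0],msg_vec) then VV[0][0]++ -> VV[0]=[4, 3, 0]
Event 6: SEND 0->2: VV[0][0]++ -> VV[0]=[5, 3, 0], msg_vec=[5, 3, 0]; VV[2]=max(VV[2],msg_vec) then VV[2][2]++ -> VV[2]=[5, 3, 3]
Event 7: SEND 1->0: VV[1][1]++ -> VV[1]=[3, 4, 0], msg_vec=[3, 4, 0]; VV[0]=max(VV[0],msg_vec) then VV[0][0]++ -> VV[0]=[6, 4, 0]
Event 8: SEND 0->2: VV[0][0]++ -> VV[0]=[7, 4, 0], msg_vec=[7, 4, 0]; VV[2]=max(VV[2],msg_vec) then VV[2][2]++ -> VV[2]=[7, 4, 4]
Event 9: LOCAL 0: VV[0][0]++ -> VV[0]=[8, 4, 0]
Final vectors: VV[0]=[8, 4, 0]; VV[1]=[3, 4, 0]; VV[2]=[7, 4, 4]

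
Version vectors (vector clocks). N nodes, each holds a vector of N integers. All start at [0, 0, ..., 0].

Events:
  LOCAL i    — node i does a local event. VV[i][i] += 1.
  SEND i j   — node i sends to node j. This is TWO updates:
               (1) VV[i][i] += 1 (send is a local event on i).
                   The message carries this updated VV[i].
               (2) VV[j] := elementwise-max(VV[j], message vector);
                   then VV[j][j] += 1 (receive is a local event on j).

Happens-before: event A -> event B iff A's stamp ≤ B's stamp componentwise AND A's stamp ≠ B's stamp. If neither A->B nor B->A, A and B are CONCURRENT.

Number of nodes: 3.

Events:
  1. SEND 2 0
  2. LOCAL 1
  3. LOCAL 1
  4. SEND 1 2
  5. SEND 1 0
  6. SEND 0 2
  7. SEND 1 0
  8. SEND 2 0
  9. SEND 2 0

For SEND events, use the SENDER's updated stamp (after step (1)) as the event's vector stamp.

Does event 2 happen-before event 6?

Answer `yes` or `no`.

Initial: VV[0]=[0, 0, 0]
Initial: VV[1]=[0, 0, 0]
Initial: VV[2]=[0, 0, 0]
Event 1: SEND 2->0: VV[2][2]++ -> VV[2]=[0, 0, 1], msg_vec=[0, 0, 1]; VV[0]=max(VV[0],msg_vec) then VV[0][0]++ -> VV[0]=[1, 0, 1]
Event 2: LOCAL 1: VV[1][1]++ -> VV[1]=[0, 1, 0]
Event 3: LOCAL 1: VV[1][1]++ -> VV[1]=[0, 2, 0]
Event 4: SEND 1->2: VV[1][1]++ -> VV[1]=[0, 3, 0], msg_vec=[0, 3, 0]; VV[2]=max(VV[2],msg_vec) then VV[2][2]++ -> VV[2]=[0, 3, 2]
Event 5: SEND 1->0: VV[1][1]++ -> VV[1]=[0, 4, 0], msg_vec=[0, 4, 0]; VV[0]=max(VV[0],msg_vec) then VV[0][0]++ -> VV[0]=[2, 4, 1]
Event 6: SEND 0->2: VV[0][0]++ -> VV[0]=[3, 4, 1], msg_vec=[3, 4, 1]; VV[2]=max(VV[2],msg_vec) then VV[2][2]++ -> VV[2]=[3, 4, 3]
Event 7: SEND 1->0: VV[1][1]++ -> VV[1]=[0, 5, 0], msg_vec=[0, 5, 0]; VV[0]=max(VV[0],msg_vec) then VV[0][0]++ -> VV[0]=[4, 5, 1]
Event 8: SEND 2->0: VV[2][2]++ -> VV[2]=[3, 4, 4], msg_vec=[3, 4, 4]; VV[0]=max(VV[0],msg_vec) then VV[0][0]++ -> VV[0]=[5, 5, 4]
Event 9: SEND 2->0: VV[2][2]++ -> VV[2]=[3, 4, 5], msg_vec=[3, 4, 5]; VV[0]=max(VV[0],msg_vec) then VV[0][0]++ -> VV[0]=[6, 5, 5]
Event 2 stamp: [0, 1, 0]
Event 6 stamp: [3, 4, 1]
[0, 1, 0] <= [3, 4, 1]? True. Equal? False. Happens-before: True

Answer: yes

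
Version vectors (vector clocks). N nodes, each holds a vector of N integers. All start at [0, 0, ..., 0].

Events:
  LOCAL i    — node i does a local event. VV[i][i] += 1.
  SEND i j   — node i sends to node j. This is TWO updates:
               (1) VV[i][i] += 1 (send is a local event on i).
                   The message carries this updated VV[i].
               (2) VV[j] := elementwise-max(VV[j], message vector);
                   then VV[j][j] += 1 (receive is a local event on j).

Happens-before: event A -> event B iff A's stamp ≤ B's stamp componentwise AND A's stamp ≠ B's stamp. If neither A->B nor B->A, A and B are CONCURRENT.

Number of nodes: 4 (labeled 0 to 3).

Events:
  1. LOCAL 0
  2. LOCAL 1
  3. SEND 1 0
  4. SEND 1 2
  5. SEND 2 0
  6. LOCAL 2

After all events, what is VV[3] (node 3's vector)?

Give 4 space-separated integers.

Answer: 0 0 0 0

Derivation:
Initial: VV[0]=[0, 0, 0, 0]
Initial: VV[1]=[0, 0, 0, 0]
Initial: VV[2]=[0, 0, 0, 0]
Initial: VV[3]=[0, 0, 0, 0]
Event 1: LOCAL 0: VV[0][0]++ -> VV[0]=[1, 0, 0, 0]
Event 2: LOCAL 1: VV[1][1]++ -> VV[1]=[0, 1, 0, 0]
Event 3: SEND 1->0: VV[1][1]++ -> VV[1]=[0, 2, 0, 0], msg_vec=[0, 2, 0, 0]; VV[0]=max(VV[0],msg_vec) then VV[0][0]++ -> VV[0]=[2, 2, 0, 0]
Event 4: SEND 1->2: VV[1][1]++ -> VV[1]=[0, 3, 0, 0], msg_vec=[0, 3, 0, 0]; VV[2]=max(VV[2],msg_vec) then VV[2][2]++ -> VV[2]=[0, 3, 1, 0]
Event 5: SEND 2->0: VV[2][2]++ -> VV[2]=[0, 3, 2, 0], msg_vec=[0, 3, 2, 0]; VV[0]=max(VV[0],msg_vec) then VV[0][0]++ -> VV[0]=[3, 3, 2, 0]
Event 6: LOCAL 2: VV[2][2]++ -> VV[2]=[0, 3, 3, 0]
Final vectors: VV[0]=[3, 3, 2, 0]; VV[1]=[0, 3, 0, 0]; VV[2]=[0, 3, 3, 0]; VV[3]=[0, 0, 0, 0]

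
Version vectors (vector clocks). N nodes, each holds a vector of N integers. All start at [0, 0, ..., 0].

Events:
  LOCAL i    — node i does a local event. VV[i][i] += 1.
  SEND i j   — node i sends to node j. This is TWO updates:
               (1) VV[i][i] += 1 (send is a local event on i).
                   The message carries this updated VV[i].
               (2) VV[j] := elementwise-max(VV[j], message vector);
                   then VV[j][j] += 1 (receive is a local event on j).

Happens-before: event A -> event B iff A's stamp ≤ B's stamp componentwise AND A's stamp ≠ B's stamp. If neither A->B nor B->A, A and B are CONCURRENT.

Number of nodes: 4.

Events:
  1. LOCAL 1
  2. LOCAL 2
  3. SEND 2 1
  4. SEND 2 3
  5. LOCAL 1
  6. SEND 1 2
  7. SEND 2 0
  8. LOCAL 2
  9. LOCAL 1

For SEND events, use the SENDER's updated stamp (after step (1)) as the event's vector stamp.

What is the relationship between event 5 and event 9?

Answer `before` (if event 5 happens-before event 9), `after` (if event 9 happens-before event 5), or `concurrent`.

Answer: before

Derivation:
Initial: VV[0]=[0, 0, 0, 0]
Initial: VV[1]=[0, 0, 0, 0]
Initial: VV[2]=[0, 0, 0, 0]
Initial: VV[3]=[0, 0, 0, 0]
Event 1: LOCAL 1: VV[1][1]++ -> VV[1]=[0, 1, 0, 0]
Event 2: LOCAL 2: VV[2][2]++ -> VV[2]=[0, 0, 1, 0]
Event 3: SEND 2->1: VV[2][2]++ -> VV[2]=[0, 0, 2, 0], msg_vec=[0, 0, 2, 0]; VV[1]=max(VV[1],msg_vec) then VV[1][1]++ -> VV[1]=[0, 2, 2, 0]
Event 4: SEND 2->3: VV[2][2]++ -> VV[2]=[0, 0, 3, 0], msg_vec=[0, 0, 3, 0]; VV[3]=max(VV[3],msg_vec) then VV[3][3]++ -> VV[3]=[0, 0, 3, 1]
Event 5: LOCAL 1: VV[1][1]++ -> VV[1]=[0, 3, 2, 0]
Event 6: SEND 1->2: VV[1][1]++ -> VV[1]=[0, 4, 2, 0], msg_vec=[0, 4, 2, 0]; VV[2]=max(VV[2],msg_vec) then VV[2][2]++ -> VV[2]=[0, 4, 4, 0]
Event 7: SEND 2->0: VV[2][2]++ -> VV[2]=[0, 4, 5, 0], msg_vec=[0, 4, 5, 0]; VV[0]=max(VV[0],msg_vec) then VV[0][0]++ -> VV[0]=[1, 4, 5, 0]
Event 8: LOCAL 2: VV[2][2]++ -> VV[2]=[0, 4, 6, 0]
Event 9: LOCAL 1: VV[1][1]++ -> VV[1]=[0, 5, 2, 0]
Event 5 stamp: [0, 3, 2, 0]
Event 9 stamp: [0, 5, 2, 0]
[0, 3, 2, 0] <= [0, 5, 2, 0]? True
[0, 5, 2, 0] <= [0, 3, 2, 0]? False
Relation: before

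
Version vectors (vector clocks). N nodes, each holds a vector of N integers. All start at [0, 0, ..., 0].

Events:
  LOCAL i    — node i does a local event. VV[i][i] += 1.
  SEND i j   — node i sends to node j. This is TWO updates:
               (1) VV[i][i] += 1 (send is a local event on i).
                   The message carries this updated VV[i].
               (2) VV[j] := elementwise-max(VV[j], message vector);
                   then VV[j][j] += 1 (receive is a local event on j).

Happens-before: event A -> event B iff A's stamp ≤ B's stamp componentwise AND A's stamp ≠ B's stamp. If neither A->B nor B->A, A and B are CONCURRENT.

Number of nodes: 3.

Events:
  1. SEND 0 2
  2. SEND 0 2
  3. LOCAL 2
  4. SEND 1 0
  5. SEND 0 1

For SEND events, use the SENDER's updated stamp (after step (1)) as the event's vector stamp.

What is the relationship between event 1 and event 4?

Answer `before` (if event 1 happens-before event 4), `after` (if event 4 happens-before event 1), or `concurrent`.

Answer: concurrent

Derivation:
Initial: VV[0]=[0, 0, 0]
Initial: VV[1]=[0, 0, 0]
Initial: VV[2]=[0, 0, 0]
Event 1: SEND 0->2: VV[0][0]++ -> VV[0]=[1, 0, 0], msg_vec=[1, 0, 0]; VV[2]=max(VV[2],msg_vec) then VV[2][2]++ -> VV[2]=[1, 0, 1]
Event 2: SEND 0->2: VV[0][0]++ -> VV[0]=[2, 0, 0], msg_vec=[2, 0, 0]; VV[2]=max(VV[2],msg_vec) then VV[2][2]++ -> VV[2]=[2, 0, 2]
Event 3: LOCAL 2: VV[2][2]++ -> VV[2]=[2, 0, 3]
Event 4: SEND 1->0: VV[1][1]++ -> VV[1]=[0, 1, 0], msg_vec=[0, 1, 0]; VV[0]=max(VV[0],msg_vec) then VV[0][0]++ -> VV[0]=[3, 1, 0]
Event 5: SEND 0->1: VV[0][0]++ -> VV[0]=[4, 1, 0], msg_vec=[4, 1, 0]; VV[1]=max(VV[1],msg_vec) then VV[1][1]++ -> VV[1]=[4, 2, 0]
Event 1 stamp: [1, 0, 0]
Event 4 stamp: [0, 1, 0]
[1, 0, 0] <= [0, 1, 0]? False
[0, 1, 0] <= [1, 0, 0]? False
Relation: concurrent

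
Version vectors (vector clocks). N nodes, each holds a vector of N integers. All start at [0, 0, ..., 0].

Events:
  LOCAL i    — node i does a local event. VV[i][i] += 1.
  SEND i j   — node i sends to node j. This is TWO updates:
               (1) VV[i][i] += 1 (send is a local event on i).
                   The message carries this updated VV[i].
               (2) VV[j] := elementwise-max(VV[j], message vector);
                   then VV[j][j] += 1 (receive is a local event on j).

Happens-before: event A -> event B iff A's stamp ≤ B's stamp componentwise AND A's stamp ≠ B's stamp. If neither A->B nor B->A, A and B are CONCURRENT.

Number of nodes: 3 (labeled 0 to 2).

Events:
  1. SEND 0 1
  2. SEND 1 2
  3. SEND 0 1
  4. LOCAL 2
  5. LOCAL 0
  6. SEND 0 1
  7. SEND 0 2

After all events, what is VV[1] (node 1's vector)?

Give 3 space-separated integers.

Initial: VV[0]=[0, 0, 0]
Initial: VV[1]=[0, 0, 0]
Initial: VV[2]=[0, 0, 0]
Event 1: SEND 0->1: VV[0][0]++ -> VV[0]=[1, 0, 0], msg_vec=[1, 0, 0]; VV[1]=max(VV[1],msg_vec) then VV[1][1]++ -> VV[1]=[1, 1, 0]
Event 2: SEND 1->2: VV[1][1]++ -> VV[1]=[1, 2, 0], msg_vec=[1, 2, 0]; VV[2]=max(VV[2],msg_vec) then VV[2][2]++ -> VV[2]=[1, 2, 1]
Event 3: SEND 0->1: VV[0][0]++ -> VV[0]=[2, 0, 0], msg_vec=[2, 0, 0]; VV[1]=max(VV[1],msg_vec) then VV[1][1]++ -> VV[1]=[2, 3, 0]
Event 4: LOCAL 2: VV[2][2]++ -> VV[2]=[1, 2, 2]
Event 5: LOCAL 0: VV[0][0]++ -> VV[0]=[3, 0, 0]
Event 6: SEND 0->1: VV[0][0]++ -> VV[0]=[4, 0, 0], msg_vec=[4, 0, 0]; VV[1]=max(VV[1],msg_vec) then VV[1][1]++ -> VV[1]=[4, 4, 0]
Event 7: SEND 0->2: VV[0][0]++ -> VV[0]=[5, 0, 0], msg_vec=[5, 0, 0]; VV[2]=max(VV[2],msg_vec) then VV[2][2]++ -> VV[2]=[5, 2, 3]
Final vectors: VV[0]=[5, 0, 0]; VV[1]=[4, 4, 0]; VV[2]=[5, 2, 3]

Answer: 4 4 0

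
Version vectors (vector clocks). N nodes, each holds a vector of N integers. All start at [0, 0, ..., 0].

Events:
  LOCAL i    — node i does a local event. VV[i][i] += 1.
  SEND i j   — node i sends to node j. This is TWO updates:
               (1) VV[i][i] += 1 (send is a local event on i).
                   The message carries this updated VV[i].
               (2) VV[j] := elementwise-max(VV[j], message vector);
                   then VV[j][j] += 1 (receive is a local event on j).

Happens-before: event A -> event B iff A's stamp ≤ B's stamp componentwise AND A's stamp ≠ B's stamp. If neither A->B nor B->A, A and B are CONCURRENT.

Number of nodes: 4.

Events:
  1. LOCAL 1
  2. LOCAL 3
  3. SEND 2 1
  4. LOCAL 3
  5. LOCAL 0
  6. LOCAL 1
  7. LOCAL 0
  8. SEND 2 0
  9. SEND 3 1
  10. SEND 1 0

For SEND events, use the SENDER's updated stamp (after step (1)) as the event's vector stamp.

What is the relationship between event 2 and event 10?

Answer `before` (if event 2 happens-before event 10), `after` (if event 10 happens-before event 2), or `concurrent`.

Initial: VV[0]=[0, 0, 0, 0]
Initial: VV[1]=[0, 0, 0, 0]
Initial: VV[2]=[0, 0, 0, 0]
Initial: VV[3]=[0, 0, 0, 0]
Event 1: LOCAL 1: VV[1][1]++ -> VV[1]=[0, 1, 0, 0]
Event 2: LOCAL 3: VV[3][3]++ -> VV[3]=[0, 0, 0, 1]
Event 3: SEND 2->1: VV[2][2]++ -> VV[2]=[0, 0, 1, 0], msg_vec=[0, 0, 1, 0]; VV[1]=max(VV[1],msg_vec) then VV[1][1]++ -> VV[1]=[0, 2, 1, 0]
Event 4: LOCAL 3: VV[3][3]++ -> VV[3]=[0, 0, 0, 2]
Event 5: LOCAL 0: VV[0][0]++ -> VV[0]=[1, 0, 0, 0]
Event 6: LOCAL 1: VV[1][1]++ -> VV[1]=[0, 3, 1, 0]
Event 7: LOCAL 0: VV[0][0]++ -> VV[0]=[2, 0, 0, 0]
Event 8: SEND 2->0: VV[2][2]++ -> VV[2]=[0, 0, 2, 0], msg_vec=[0, 0, 2, 0]; VV[0]=max(VV[0],msg_vec) then VV[0][0]++ -> VV[0]=[3, 0, 2, 0]
Event 9: SEND 3->1: VV[3][3]++ -> VV[3]=[0, 0, 0, 3], msg_vec=[0, 0, 0, 3]; VV[1]=max(VV[1],msg_vec) then VV[1][1]++ -> VV[1]=[0, 4, 1, 3]
Event 10: SEND 1->0: VV[1][1]++ -> VV[1]=[0, 5, 1, 3], msg_vec=[0, 5, 1, 3]; VV[0]=max(VV[0],msg_vec) then VV[0][0]++ -> VV[0]=[4, 5, 2, 3]
Event 2 stamp: [0, 0, 0, 1]
Event 10 stamp: [0, 5, 1, 3]
[0, 0, 0, 1] <= [0, 5, 1, 3]? True
[0, 5, 1, 3] <= [0, 0, 0, 1]? False
Relation: before

Answer: before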